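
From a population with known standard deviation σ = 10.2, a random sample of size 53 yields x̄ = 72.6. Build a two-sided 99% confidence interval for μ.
(68.99, 76.21)

z-interval (σ known):
z* = 2.576 for 99% confidence

Margin of error = z* · σ/√n = 2.576 · 10.2/√53 = 3.61

CI: (72.6 - 3.61, 72.6 + 3.61) = (68.99, 76.21)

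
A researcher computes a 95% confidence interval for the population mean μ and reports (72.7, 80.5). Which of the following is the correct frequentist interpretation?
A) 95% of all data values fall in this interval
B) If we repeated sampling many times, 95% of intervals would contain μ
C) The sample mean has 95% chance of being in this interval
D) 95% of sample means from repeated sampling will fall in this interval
B

A) Wrong — a CI is about the parameter μ, not individual data values.
B) Correct — this is the frequentist long-run coverage interpretation.
C) Wrong — x̄ is observed and sits in the interval by construction.
D) Wrong — coverage applies to intervals containing μ, not to future x̄ values.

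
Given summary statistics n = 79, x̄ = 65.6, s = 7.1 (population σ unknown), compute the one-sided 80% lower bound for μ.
μ ≥ 64.92

Lower bound (one-sided):
t* = 0.846 (one-sided for 80%)
Lower bound = x̄ - t* · s/√n = 65.6 - 0.846 · 7.1/√79 = 64.92

We are 80% confident that μ ≥ 64.92.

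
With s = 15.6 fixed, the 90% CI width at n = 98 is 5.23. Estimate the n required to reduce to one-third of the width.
n ≈ 882

CI width ∝ 1/√n
To reduce width by factor 3, need √n to grow by 3 → need 3² = 9 times as many samples.

Current: n = 98, width = 5.23
New: n = 882, width ≈ 1.73

Width reduced by factor of 5.23/1.73 = 3.02.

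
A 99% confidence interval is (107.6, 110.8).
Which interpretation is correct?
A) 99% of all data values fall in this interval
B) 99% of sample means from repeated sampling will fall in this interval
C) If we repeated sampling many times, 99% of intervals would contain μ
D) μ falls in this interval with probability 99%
C

A) Wrong — a CI is about the parameter μ, not individual data values.
B) Wrong — coverage applies to intervals containing μ, not to future x̄ values.
C) Correct — this is the frequentist long-run coverage interpretation.
D) Wrong — μ is fixed; the randomness lives in the interval, not in μ.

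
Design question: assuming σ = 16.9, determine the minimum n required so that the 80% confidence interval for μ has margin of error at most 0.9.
n ≥ 580

For margin E ≤ 0.9:
n ≥ (z* · σ / E)²
n ≥ (1.282 · 16.9 / 0.9)²
n ≥ 579.51

Minimum n = 580 (rounding up)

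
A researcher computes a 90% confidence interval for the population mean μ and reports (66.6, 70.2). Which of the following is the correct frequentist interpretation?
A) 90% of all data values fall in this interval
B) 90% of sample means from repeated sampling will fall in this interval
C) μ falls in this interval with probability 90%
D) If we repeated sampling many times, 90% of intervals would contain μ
D

A) Wrong — a CI is about the parameter μ, not individual data values.
B) Wrong — coverage applies to intervals containing μ, not to future x̄ values.
C) Wrong — μ is fixed; the randomness lives in the interval, not in μ.
D) Correct — this is the frequentist long-run coverage interpretation.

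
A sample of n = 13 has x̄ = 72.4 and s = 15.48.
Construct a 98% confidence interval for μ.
(60.89, 83.91)

t-interval (σ unknown):
df = n - 1 = 12
t* = 2.681 for 98% confidence

Margin of error = t* · s/√n = 2.681 · 15.48/√13 = 11.51

CI: (60.89, 83.91)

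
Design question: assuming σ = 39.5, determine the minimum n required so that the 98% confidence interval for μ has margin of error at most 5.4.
n ≥ 290

For margin E ≤ 5.4:
n ≥ (z* · σ / E)²
n ≥ (2.326 · 39.5 / 5.4)²
n ≥ 289.49

Minimum n = 290 (rounding up)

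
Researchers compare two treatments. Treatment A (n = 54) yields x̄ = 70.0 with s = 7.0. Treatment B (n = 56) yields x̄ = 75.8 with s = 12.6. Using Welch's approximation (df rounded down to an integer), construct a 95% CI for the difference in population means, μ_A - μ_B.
(-9.65, -1.95)

Difference: x̄₁ - x̄₂ = -5.80
SE = √(s₁²/n₁ + s₂²/n₂) = √(7.0²/54 + 12.6²/56) = 1.9345
df = 86.63 → 86 (Welch–Satterthwaite, rounded down)
t* = 1.988

CI: -5.80 ± 1.988 · 1.9345 = -5.80 ± 3.85 = (-9.65, -1.95)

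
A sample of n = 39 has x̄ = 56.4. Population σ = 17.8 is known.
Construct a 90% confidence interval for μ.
(51.71, 61.09)

z-interval (σ known):
z* = 1.645 for 90% confidence

Margin of error = z* · σ/√n = 1.645 · 17.8/√39 = 4.69

CI: (56.4 - 4.69, 56.4 + 4.69) = (51.71, 61.09)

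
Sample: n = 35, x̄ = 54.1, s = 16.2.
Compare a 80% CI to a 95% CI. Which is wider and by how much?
95% CI is wider by 3.97

df = 34
80% CI: t* = 1.307, (50.52, 57.68), width = 2 · t* · s/√n = 7.16
95% CI: t* = 2.032, (48.54, 59.66), width = 2 · t* · s/√n = 11.13

The 95% CI is wider by 11.13 - 7.16 = 3.97.
Higher confidence requires a wider interval.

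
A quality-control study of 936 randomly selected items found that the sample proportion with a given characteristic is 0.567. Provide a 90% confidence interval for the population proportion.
(0.540, 0.594)

Proportion CI:
SE = √(p̂(1-p̂)/n) = √(0.567 · 0.433 / 936) = 0.01620

z* = 1.645
Margin = z* · SE = 1.645 · 0.01620 = 0.0266

CI: 0.567 ± 0.0266 = (0.540, 0.594)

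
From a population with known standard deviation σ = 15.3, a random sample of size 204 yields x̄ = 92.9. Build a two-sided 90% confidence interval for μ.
(91.14, 94.66)

z-interval (σ known):
z* = 1.645 for 90% confidence

Margin of error = z* · σ/√n = 1.645 · 15.3/√204 = 1.76

CI: (92.9 - 1.76, 92.9 + 1.76) = (91.14, 94.66)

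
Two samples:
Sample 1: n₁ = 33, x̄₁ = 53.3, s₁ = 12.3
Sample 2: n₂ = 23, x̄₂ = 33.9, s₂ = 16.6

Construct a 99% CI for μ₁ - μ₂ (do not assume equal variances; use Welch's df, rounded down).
(8.36, 30.44)

Difference: x̄₁ - x̄₂ = 19.40
SE = √(s₁²/n₁ + s₂²/n₂) = √(12.3²/33 + 16.6²/23) = 4.0701
df = 38.21 → 38 (Welch–Satterthwaite, rounded down)
t* = 2.712

CI: 19.40 ± 2.712 · 4.0701 = 19.40 ± 11.04 = (8.36, 30.44)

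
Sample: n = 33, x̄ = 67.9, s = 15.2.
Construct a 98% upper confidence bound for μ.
μ ≤ 73.57

Upper bound (one-sided):
t* = 2.141 (one-sided for 98%)
Upper bound = x̄ + t* · s/√n = 67.9 + 2.141 · 15.2/√33 = 73.57

We are 98% confident that μ ≤ 73.57.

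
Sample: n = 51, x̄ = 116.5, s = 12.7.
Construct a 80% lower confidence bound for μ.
μ ≥ 114.99

Lower bound (one-sided):
t* = 0.849 (one-sided for 80%)
Lower bound = x̄ - t* · s/√n = 116.5 - 0.849 · 12.7/√51 = 114.99

We are 80% confident that μ ≥ 114.99.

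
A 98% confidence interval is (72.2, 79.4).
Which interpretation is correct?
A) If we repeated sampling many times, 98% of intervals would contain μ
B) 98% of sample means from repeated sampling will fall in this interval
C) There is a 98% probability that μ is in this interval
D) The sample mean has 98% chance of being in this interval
A

A) Correct — this is the frequentist long-run coverage interpretation.
B) Wrong — coverage applies to intervals containing μ, not to future x̄ values.
C) Wrong — μ is fixed; the randomness lives in the interval, not in μ.
D) Wrong — x̄ is observed and sits in the interval by construction.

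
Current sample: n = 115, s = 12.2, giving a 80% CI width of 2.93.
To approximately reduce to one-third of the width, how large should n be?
n ≈ 1035

CI width ∝ 1/√n
To reduce width by factor 3, need √n to grow by 3 → need 3² = 9 times as many samples.

Current: n = 115, width = 2.93
New: n = 1035, width ≈ 0.97

Width reduced by factor of 2.93/0.97 = 3.02.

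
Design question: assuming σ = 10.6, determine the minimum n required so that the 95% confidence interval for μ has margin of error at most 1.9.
n ≥ 120

For margin E ≤ 1.9:
n ≥ (z* · σ / E)²
n ≥ (1.960 · 10.6 / 1.9)²
n ≥ 119.57

Minimum n = 120 (rounding up)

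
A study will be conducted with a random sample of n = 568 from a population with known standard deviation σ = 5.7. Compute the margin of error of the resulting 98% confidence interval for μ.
Margin of error = 0.56

Margin of error = z* · σ/√n
= 2.326 · 5.7/√568
= 2.326 · 5.7/23.8328
= 0.56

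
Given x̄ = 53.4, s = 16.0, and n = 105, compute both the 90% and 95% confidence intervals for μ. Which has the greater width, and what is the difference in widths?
95% CI is wider by 1.01

df = 104
90% CI: t* = 1.660, (50.81, 55.99), width = 2 · t* · s/√n = 5.18
95% CI: t* = 1.983, (50.30, 56.50), width = 2 · t* · s/√n = 6.19

The 95% CI is wider by 6.19 - 5.18 = 1.01.
Higher confidence requires a wider interval.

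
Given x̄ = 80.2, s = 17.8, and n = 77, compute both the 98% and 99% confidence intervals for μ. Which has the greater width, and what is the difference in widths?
99% CI is wider by 1.08

df = 76
98% CI: t* = 2.376, (75.38, 85.02), width = 2 · t* · s/√n = 9.64
99% CI: t* = 2.642, (74.84, 85.56), width = 2 · t* · s/√n = 10.72

The 99% CI is wider by 10.72 - 9.64 = 1.08.
Higher confidence requires a wider interval.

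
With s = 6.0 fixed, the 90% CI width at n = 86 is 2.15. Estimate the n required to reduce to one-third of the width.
n ≈ 774

CI width ∝ 1/√n
To reduce width by factor 3, need √n to grow by 3 → need 3² = 9 times as many samples.

Current: n = 86, width = 2.15
New: n = 774, width ≈ 0.71

Width reduced by factor of 2.15/0.71 = 3.03.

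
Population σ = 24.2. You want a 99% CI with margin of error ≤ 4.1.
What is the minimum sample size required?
n ≥ 232

For margin E ≤ 4.1:
n ≥ (z* · σ / E)²
n ≥ (2.576 · 24.2 / 4.1)²
n ≥ 231.18

Minimum n = 232 (rounding up)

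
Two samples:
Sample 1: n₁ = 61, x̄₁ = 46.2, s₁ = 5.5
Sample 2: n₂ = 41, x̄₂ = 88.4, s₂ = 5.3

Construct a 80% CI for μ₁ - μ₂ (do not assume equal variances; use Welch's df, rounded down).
(-43.60, -40.80)

Difference: x̄₁ - x̄₂ = -42.20
SE = √(s₁²/n₁ + s₂²/n₂) = √(5.5²/61 + 5.3²/41) = 1.0867
df = 88.09 → 88 (Welch–Satterthwaite, rounded down)
t* = 1.291

CI: -42.20 ± 1.291 · 1.0867 = -42.20 ± 1.40 = (-43.60, -40.80)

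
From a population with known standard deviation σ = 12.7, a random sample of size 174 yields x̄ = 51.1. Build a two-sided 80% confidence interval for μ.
(49.87, 52.33)

z-interval (σ known):
z* = 1.282 for 80% confidence

Margin of error = z* · σ/√n = 1.282 · 12.7/√174 = 1.23

CI: (51.1 - 1.23, 51.1 + 1.23) = (49.87, 52.33)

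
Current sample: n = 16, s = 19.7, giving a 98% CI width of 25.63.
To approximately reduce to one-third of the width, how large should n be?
n ≈ 144

CI width ∝ 1/√n
To reduce width by factor 3, need √n to grow by 3 → need 3² = 9 times as many samples.

Current: n = 16, width = 25.63
New: n = 144, width ≈ 7.73

Width reduced by factor of 25.63/7.73 = 3.32.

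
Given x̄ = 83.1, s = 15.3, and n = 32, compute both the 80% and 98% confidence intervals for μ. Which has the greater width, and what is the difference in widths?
98% CI is wider by 6.19

df = 31
80% CI: t* = 1.309, (79.56, 86.64), width = 2 · t* · s/√n = 7.08
98% CI: t* = 2.453, (76.47, 89.73), width = 2 · t* · s/√n = 13.27

The 98% CI is wider by 13.27 - 7.08 = 6.19.
Higher confidence requires a wider interval.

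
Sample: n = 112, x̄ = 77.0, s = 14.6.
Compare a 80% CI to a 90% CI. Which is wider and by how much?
90% CI is wider by 1.02

df = 111
80% CI: t* = 1.289, (75.22, 78.78), width = 2 · t* · s/√n = 3.56
90% CI: t* = 1.659, (74.71, 79.29), width = 2 · t* · s/√n = 4.58

The 90% CI is wider by 4.58 - 3.56 = 1.02.
Higher confidence requires a wider interval.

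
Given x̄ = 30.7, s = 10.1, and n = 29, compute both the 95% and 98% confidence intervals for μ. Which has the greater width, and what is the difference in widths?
98% CI is wider by 1.57

df = 28
95% CI: t* = 2.048, (26.86, 34.54), width = 2 · t* · s/√n = 7.68
98% CI: t* = 2.467, (26.07, 35.33), width = 2 · t* · s/√n = 9.25

The 98% CI is wider by 9.25 - 7.68 = 1.57.
Higher confidence requires a wider interval.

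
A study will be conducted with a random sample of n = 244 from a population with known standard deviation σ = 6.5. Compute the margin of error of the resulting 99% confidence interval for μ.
Margin of error = 1.07

Margin of error = z* · σ/√n
= 2.576 · 6.5/√244
= 2.576 · 6.5/15.6205
= 1.07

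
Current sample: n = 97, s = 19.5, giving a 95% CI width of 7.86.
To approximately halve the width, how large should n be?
n ≈ 388

CI width ∝ 1/√n
To reduce width by factor 2, need √n to grow by 2 → need 2² = 4 times as many samples.

Current: n = 97, width = 7.86
New: n = 388, width ≈ 3.89

Width reduced by factor of 7.86/3.89 = 2.02.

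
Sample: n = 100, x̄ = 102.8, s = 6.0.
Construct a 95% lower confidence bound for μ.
μ ≥ 101.80

Lower bound (one-sided):
t* = 1.660 (one-sided for 95%)
Lower bound = x̄ - t* · s/√n = 102.8 - 1.660 · 6.0/√100 = 101.80

We are 95% confident that μ ≥ 101.80.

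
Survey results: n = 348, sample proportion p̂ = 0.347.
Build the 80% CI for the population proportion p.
(0.314, 0.380)

Proportion CI:
SE = √(p̂(1-p̂)/n) = √(0.347 · 0.653 / 348) = 0.02552

z* = 1.282
Margin = z* · SE = 1.282 · 0.02552 = 0.0327

CI: 0.347 ± 0.0327 = (0.314, 0.380)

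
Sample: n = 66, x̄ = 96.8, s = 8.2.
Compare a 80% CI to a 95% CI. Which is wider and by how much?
95% CI is wider by 1.42

df = 65
80% CI: t* = 1.295, (95.49, 98.11), width = 2 · t* · s/√n = 2.61
95% CI: t* = 1.997, (94.78, 98.82), width = 2 · t* · s/√n = 4.03

The 95% CI is wider by 4.03 - 2.61 = 1.42.
Higher confidence requires a wider interval.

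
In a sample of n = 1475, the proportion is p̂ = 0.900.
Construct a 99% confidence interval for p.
(0.880, 0.920)

Proportion CI:
SE = √(p̂(1-p̂)/n) = √(0.900 · 0.100 / 1475) = 0.00781

z* = 2.576
Margin = z* · SE = 2.576 · 0.00781 = 0.0201

CI: 0.900 ± 0.0201 = (0.880, 0.920)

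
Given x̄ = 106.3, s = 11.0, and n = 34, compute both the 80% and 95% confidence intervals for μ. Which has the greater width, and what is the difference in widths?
95% CI is wider by 2.74

df = 33
80% CI: t* = 1.308, (103.83, 108.77), width = 2 · t* · s/√n = 4.94
95% CI: t* = 2.035, (102.46, 110.14), width = 2 · t* · s/√n = 7.68

The 95% CI is wider by 7.68 - 4.94 = 2.74.
Higher confidence requires a wider interval.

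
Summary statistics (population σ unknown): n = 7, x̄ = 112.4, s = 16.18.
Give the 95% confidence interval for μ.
(97.44, 127.36)

t-interval (σ unknown):
df = n - 1 = 6
t* = 2.447 for 95% confidence

Margin of error = t* · s/√n = 2.447 · 16.18/√7 = 14.96

CI: (97.44, 127.36)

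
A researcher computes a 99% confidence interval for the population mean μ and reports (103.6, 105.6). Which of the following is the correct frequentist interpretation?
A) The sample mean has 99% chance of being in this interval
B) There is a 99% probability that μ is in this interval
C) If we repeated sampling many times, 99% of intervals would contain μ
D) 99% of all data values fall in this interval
C

A) Wrong — x̄ is observed and sits in the interval by construction.
B) Wrong — μ is fixed; the randomness lives in the interval, not in μ.
C) Correct — this is the frequentist long-run coverage interpretation.
D) Wrong — a CI is about the parameter μ, not individual data values.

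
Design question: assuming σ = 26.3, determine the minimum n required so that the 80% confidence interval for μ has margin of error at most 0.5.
n ≥ 4548

For margin E ≤ 0.5:
n ≥ (z* · σ / E)²
n ≥ (1.282 · 26.3 / 0.5)²
n ≥ 4547.24

Minimum n = 4548 (rounding up)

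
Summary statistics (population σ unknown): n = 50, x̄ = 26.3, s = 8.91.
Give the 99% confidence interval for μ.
(22.92, 29.68)

t-interval (σ unknown):
df = n - 1 = 49
t* = 2.680 for 99% confidence

Margin of error = t* · s/√n = 2.680 · 8.91/√50 = 3.38

CI: (22.92, 29.68)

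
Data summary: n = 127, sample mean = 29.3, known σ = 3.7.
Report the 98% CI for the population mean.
(28.54, 30.06)

z-interval (σ known):
z* = 2.326 for 98% confidence

Margin of error = z* · σ/√n = 2.326 · 3.7/√127 = 0.76

CI: (29.3 - 0.76, 29.3 + 0.76) = (28.54, 30.06)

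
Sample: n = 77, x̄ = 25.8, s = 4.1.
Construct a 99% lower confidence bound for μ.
μ ≥ 24.69

Lower bound (one-sided):
t* = 2.376 (one-sided for 99%)
Lower bound = x̄ - t* · s/√n = 25.8 - 2.376 · 4.1/√77 = 24.69

We are 99% confident that μ ≥ 24.69.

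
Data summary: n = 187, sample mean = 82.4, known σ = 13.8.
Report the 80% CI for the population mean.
(81.11, 83.69)

z-interval (σ known):
z* = 1.282 for 80% confidence

Margin of error = z* · σ/√n = 1.282 · 13.8/√187 = 1.29

CI: (82.4 - 1.29, 82.4 + 1.29) = (81.11, 83.69)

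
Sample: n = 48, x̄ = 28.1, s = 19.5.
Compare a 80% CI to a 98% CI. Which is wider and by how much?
98% CI is wider by 6.24

df = 47
80% CI: t* = 1.300, (24.44, 31.76), width = 2 · t* · s/√n = 7.32
98% CI: t* = 2.408, (21.32, 34.88), width = 2 · t* · s/√n = 13.56

The 98% CI is wider by 13.56 - 7.32 = 6.24.
Higher confidence requires a wider interval.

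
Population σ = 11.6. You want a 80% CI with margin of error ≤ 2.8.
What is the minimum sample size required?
n ≥ 29

For margin E ≤ 2.8:
n ≥ (z* · σ / E)²
n ≥ (1.282 · 11.6 / 2.8)²
n ≥ 28.21

Minimum n = 29 (rounding up)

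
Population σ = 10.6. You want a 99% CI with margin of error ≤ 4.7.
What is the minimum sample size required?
n ≥ 34

For margin E ≤ 4.7:
n ≥ (z* · σ / E)²
n ≥ (2.576 · 10.6 / 4.7)²
n ≥ 33.75

Minimum n = 34 (rounding up)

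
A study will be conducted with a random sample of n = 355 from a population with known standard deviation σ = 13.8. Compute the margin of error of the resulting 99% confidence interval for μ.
Margin of error = 1.89

Margin of error = z* · σ/√n
= 2.576 · 13.8/√355
= 2.576 · 13.8/18.8414
= 1.89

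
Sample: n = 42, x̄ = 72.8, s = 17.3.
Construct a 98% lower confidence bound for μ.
μ ≥ 67.14

Lower bound (one-sided):
t* = 2.121 (one-sided for 98%)
Lower bound = x̄ - t* · s/√n = 72.8 - 2.121 · 17.3/√42 = 67.14

We are 98% confident that μ ≥ 67.14.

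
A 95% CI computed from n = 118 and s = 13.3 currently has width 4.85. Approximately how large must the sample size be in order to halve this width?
n ≈ 472

CI width ∝ 1/√n
To reduce width by factor 2, need √n to grow by 2 → need 2² = 4 times as many samples.

Current: n = 118, width = 4.85
New: n = 472, width ≈ 2.41

Width reduced by factor of 4.85/2.41 = 2.01.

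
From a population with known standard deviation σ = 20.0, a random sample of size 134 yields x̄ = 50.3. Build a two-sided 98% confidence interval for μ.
(46.28, 54.32)

z-interval (σ known):
z* = 2.326 for 98% confidence

Margin of error = z* · σ/√n = 2.326 · 20.0/√134 = 4.02

CI: (50.3 - 4.02, 50.3 + 4.02) = (46.28, 54.32)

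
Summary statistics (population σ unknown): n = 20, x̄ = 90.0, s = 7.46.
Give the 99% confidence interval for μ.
(85.23, 94.77)

t-interval (σ unknown):
df = n - 1 = 19
t* = 2.861 for 99% confidence

Margin of error = t* · s/√n = 2.861 · 7.46/√20 = 4.77

CI: (85.23, 94.77)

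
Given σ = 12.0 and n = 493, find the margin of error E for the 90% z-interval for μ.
Margin of error = 0.89

Margin of error = z* · σ/√n
= 1.645 · 12.0/√493
= 1.645 · 12.0/22.2036
= 0.89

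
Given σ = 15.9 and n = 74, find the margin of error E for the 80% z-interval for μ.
Margin of error = 2.37

Margin of error = z* · σ/√n
= 1.282 · 15.9/√74
= 1.282 · 15.9/8.6023
= 2.37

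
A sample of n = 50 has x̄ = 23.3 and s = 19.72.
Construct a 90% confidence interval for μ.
(18.62, 27.98)

t-interval (σ unknown):
df = n - 1 = 49
t* = 1.677 for 90% confidence

Margin of error = t* · s/√n = 1.677 · 19.72/√50 = 4.68

CI: (18.62, 27.98)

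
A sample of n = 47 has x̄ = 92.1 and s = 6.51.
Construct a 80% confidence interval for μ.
(90.87, 93.33)

t-interval (σ unknown):
df = n - 1 = 46
t* = 1.300 for 80% confidence

Margin of error = t* · s/√n = 1.300 · 6.51/√47 = 1.23

CI: (90.87, 93.33)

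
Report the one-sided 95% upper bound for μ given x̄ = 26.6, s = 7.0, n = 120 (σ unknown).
μ ≤ 27.66

Upper bound (one-sided):
t* = 1.658 (one-sided for 95%)
Upper bound = x̄ + t* · s/√n = 26.6 + 1.658 · 7.0/√120 = 27.66

We are 95% confident that μ ≤ 27.66.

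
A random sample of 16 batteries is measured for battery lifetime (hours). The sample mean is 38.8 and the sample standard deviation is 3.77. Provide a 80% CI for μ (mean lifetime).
(37.54, 40.06)

t-interval (σ unknown):
df = n - 1 = 15
t* = 1.341 for 80% confidence

Margin of error = t* · s/√n = 1.341 · 3.77/√16 = 1.26

CI: (37.54, 40.06)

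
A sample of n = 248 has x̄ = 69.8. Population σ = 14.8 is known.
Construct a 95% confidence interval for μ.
(67.96, 71.64)

z-interval (σ known):
z* = 1.960 for 95% confidence

Margin of error = z* · σ/√n = 1.960 · 14.8/√248 = 1.84

CI: (69.8 - 1.84, 69.8 + 1.84) = (67.96, 71.64)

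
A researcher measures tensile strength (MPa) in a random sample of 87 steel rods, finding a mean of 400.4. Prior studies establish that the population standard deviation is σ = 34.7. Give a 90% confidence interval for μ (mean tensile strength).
(394.28, 406.52)

z-interval (σ known):
z* = 1.645 for 90% confidence

Margin of error = z* · σ/√n = 1.645 · 34.7/√87 = 6.12

CI: (400.4 - 6.12, 400.4 + 6.12) = (394.28, 406.52)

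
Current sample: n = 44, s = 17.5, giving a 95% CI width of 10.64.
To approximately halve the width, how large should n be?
n ≈ 176

CI width ∝ 1/√n
To reduce width by factor 2, need √n to grow by 2 → need 2² = 4 times as many samples.

Current: n = 44, width = 10.64
New: n = 176, width ≈ 5.21

Width reduced by factor of 10.64/5.21 = 2.04.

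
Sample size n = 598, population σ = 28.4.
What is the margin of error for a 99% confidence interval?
Margin of error = 2.99

Margin of error = z* · σ/√n
= 2.576 · 28.4/√598
= 2.576 · 28.4/24.4540
= 2.99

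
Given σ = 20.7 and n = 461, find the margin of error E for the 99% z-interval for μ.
Margin of error = 2.48

Margin of error = z* · σ/√n
= 2.576 · 20.7/√461
= 2.576 · 20.7/21.4709
= 2.48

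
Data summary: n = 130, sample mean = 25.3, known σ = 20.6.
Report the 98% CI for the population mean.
(21.10, 29.50)

z-interval (σ known):
z* = 2.326 for 98% confidence

Margin of error = z* · σ/√n = 2.326 · 20.6/√130 = 4.20

CI: (25.3 - 4.20, 25.3 + 4.20) = (21.10, 29.50)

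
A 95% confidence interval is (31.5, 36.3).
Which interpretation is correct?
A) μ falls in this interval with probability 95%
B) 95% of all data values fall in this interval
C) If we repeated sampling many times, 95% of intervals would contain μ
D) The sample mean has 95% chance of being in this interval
C

A) Wrong — μ is fixed; the randomness lives in the interval, not in μ.
B) Wrong — a CI is about the parameter μ, not individual data values.
C) Correct — this is the frequentist long-run coverage interpretation.
D) Wrong — x̄ is observed and sits in the interval by construction.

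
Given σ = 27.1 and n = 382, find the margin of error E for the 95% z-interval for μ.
Margin of error = 2.72

Margin of error = z* · σ/√n
= 1.960 · 27.1/√382
= 1.960 · 27.1/19.5448
= 2.72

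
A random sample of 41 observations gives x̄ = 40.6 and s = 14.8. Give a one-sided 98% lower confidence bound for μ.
μ ≥ 35.69

Lower bound (one-sided):
t* = 2.123 (one-sided for 98%)
Lower bound = x̄ - t* · s/√n = 40.6 - 2.123 · 14.8/√41 = 35.69

We are 98% confident that μ ≥ 35.69.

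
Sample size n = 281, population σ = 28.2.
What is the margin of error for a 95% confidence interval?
Margin of error = 3.30

Margin of error = z* · σ/√n
= 1.960 · 28.2/√281
= 1.960 · 28.2/16.7631
= 3.30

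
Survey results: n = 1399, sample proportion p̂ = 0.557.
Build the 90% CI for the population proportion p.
(0.535, 0.579)

Proportion CI:
SE = √(p̂(1-p̂)/n) = √(0.557 · 0.443 / 1399) = 0.01328

z* = 1.645
Margin = z* · SE = 1.645 · 0.01328 = 0.0218

CI: 0.557 ± 0.0218 = (0.535, 0.579)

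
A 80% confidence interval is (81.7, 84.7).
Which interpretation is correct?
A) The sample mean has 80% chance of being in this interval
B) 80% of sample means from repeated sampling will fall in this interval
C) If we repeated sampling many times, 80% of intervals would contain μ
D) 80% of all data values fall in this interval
C

A) Wrong — x̄ is observed and sits in the interval by construction.
B) Wrong — coverage applies to intervals containing μ, not to future x̄ values.
C) Correct — this is the frequentist long-run coverage interpretation.
D) Wrong — a CI is about the parameter μ, not individual data values.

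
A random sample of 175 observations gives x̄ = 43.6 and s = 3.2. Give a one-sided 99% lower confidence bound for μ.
μ ≥ 43.03

Lower bound (one-sided):
t* = 2.348 (one-sided for 99%)
Lower bound = x̄ - t* · s/√n = 43.6 - 2.348 · 3.2/√175 = 43.03

We are 99% confident that μ ≥ 43.03.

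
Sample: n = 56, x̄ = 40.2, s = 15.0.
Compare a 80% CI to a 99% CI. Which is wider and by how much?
99% CI is wider by 5.50

df = 55
80% CI: t* = 1.297, (37.60, 42.80), width = 2 · t* · s/√n = 5.20
99% CI: t* = 2.668, (34.85, 45.55), width = 2 · t* · s/√n = 10.70

The 99% CI is wider by 10.70 - 5.20 = 5.50.
Higher confidence requires a wider interval.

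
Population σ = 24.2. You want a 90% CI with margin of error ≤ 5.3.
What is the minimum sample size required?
n ≥ 57

For margin E ≤ 5.3:
n ≥ (z* · σ / E)²
n ≥ (1.645 · 24.2 / 5.3)²
n ≥ 56.42

Minimum n = 57 (rounding up)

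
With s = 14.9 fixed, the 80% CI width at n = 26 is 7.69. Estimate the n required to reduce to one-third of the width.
n ≈ 234

CI width ∝ 1/√n
To reduce width by factor 3, need √n to grow by 3 → need 3² = 9 times as many samples.

Current: n = 26, width = 7.69
New: n = 234, width ≈ 2.50

Width reduced by factor of 7.69/2.50 = 3.08.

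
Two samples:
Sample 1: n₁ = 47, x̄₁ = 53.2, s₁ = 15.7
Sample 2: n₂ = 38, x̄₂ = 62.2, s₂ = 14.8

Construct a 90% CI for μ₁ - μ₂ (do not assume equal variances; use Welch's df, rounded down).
(-14.52, -3.48)

Difference: x̄₁ - x̄₂ = -9.00
SE = √(s₁²/n₁ + s₂²/n₂) = √(15.7²/47 + 14.8²/38) = 3.3179
df = 81.01 → 81 (Welch–Satterthwaite, rounded down)
t* = 1.664

CI: -9.00 ± 1.664 · 3.3179 = -9.00 ± 5.52 = (-14.52, -3.48)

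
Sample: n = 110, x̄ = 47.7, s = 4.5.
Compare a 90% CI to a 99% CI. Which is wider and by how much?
99% CI is wider by 0.83

df = 109
90% CI: t* = 1.659, (46.99, 48.41), width = 2 · t* · s/√n = 1.42
99% CI: t* = 2.622, (46.58, 48.82), width = 2 · t* · s/√n = 2.25

The 99% CI is wider by 2.25 - 1.42 = 0.83.
Higher confidence requires a wider interval.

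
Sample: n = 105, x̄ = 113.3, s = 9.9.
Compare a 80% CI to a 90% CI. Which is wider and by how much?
90% CI is wider by 0.72

df = 104
80% CI: t* = 1.290, (112.05, 114.55), width = 2 · t* · s/√n = 2.49
90% CI: t* = 1.660, (111.70, 114.90), width = 2 · t* · s/√n = 3.21

The 90% CI is wider by 3.21 - 2.49 = 0.72.
Higher confidence requires a wider interval.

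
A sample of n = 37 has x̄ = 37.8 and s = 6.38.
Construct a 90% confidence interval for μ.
(36.03, 39.57)

t-interval (σ unknown):
df = n - 1 = 36
t* = 1.688 for 90% confidence

Margin of error = t* · s/√n = 1.688 · 6.38/√37 = 1.77

CI: (36.03, 39.57)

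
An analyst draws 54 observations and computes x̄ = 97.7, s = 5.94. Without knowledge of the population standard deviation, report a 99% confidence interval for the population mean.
(95.54, 99.86)

t-interval (σ unknown):
df = n - 1 = 53
t* = 2.672 for 99% confidence

Margin of error = t* · s/√n = 2.672 · 5.94/√54 = 2.16

CI: (95.54, 99.86)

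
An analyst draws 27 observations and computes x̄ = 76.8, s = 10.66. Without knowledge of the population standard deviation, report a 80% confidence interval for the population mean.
(74.10, 79.50)

t-interval (σ unknown):
df = n - 1 = 26
t* = 1.315 for 80% confidence

Margin of error = t* · s/√n = 1.315 · 10.66/√27 = 2.70

CI: (74.10, 79.50)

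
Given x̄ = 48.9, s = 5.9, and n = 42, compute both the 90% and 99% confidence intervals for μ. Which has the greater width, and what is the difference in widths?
99% CI is wider by 1.86

df = 41
90% CI: t* = 1.683, (47.37, 50.43), width = 2 · t* · s/√n = 3.06
99% CI: t* = 2.701, (46.44, 51.36), width = 2 · t* · s/√n = 4.92

The 99% CI is wider by 4.92 - 3.06 = 1.86.
Higher confidence requires a wider interval.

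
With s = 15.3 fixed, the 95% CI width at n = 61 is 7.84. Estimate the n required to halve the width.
n ≈ 244

CI width ∝ 1/√n
To reduce width by factor 2, need √n to grow by 2 → need 2² = 4 times as many samples.

Current: n = 61, width = 7.84
New: n = 244, width ≈ 3.86

Width reduced by factor of 7.84/3.86 = 2.03.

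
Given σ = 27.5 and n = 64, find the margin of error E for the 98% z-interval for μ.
Margin of error = 8.00

Margin of error = z* · σ/√n
= 2.326 · 27.5/√64
= 2.326 · 27.5/8.0000
= 8.00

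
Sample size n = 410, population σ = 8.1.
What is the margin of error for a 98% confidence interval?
Margin of error = 0.93

Margin of error = z* · σ/√n
= 2.326 · 8.1/√410
= 2.326 · 8.1/20.2485
= 0.93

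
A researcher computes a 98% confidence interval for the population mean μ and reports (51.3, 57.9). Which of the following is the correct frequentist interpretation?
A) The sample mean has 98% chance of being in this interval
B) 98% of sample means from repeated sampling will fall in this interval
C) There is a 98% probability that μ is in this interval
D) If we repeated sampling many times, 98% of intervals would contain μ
D

A) Wrong — x̄ is observed and sits in the interval by construction.
B) Wrong — coverage applies to intervals containing μ, not to future x̄ values.
C) Wrong — μ is fixed; the randomness lives in the interval, not in μ.
D) Correct — this is the frequentist long-run coverage interpretation.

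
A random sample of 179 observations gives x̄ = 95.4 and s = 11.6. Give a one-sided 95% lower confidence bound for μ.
μ ≥ 93.97

Lower bound (one-sided):
t* = 1.653 (one-sided for 95%)
Lower bound = x̄ - t* · s/√n = 95.4 - 1.653 · 11.6/√179 = 93.97

We are 95% confident that μ ≥ 93.97.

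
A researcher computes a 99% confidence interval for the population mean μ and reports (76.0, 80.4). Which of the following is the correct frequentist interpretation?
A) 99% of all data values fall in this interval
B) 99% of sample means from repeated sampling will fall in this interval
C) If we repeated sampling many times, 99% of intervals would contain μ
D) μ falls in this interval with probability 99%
C

A) Wrong — a CI is about the parameter μ, not individual data values.
B) Wrong — coverage applies to intervals containing μ, not to future x̄ values.
C) Correct — this is the frequentist long-run coverage interpretation.
D) Wrong — μ is fixed; the randomness lives in the interval, not in μ.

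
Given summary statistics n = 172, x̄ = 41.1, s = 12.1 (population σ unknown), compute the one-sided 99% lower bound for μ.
μ ≥ 38.93

Lower bound (one-sided):
t* = 2.348 (one-sided for 99%)
Lower bound = x̄ - t* · s/√n = 41.1 - 2.348 · 12.1/√172 = 38.93

We are 99% confident that μ ≥ 38.93.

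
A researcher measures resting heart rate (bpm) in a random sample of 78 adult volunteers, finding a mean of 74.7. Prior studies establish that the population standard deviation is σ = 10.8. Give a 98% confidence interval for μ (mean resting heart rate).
(71.86, 77.54)

z-interval (σ known):
z* = 2.326 for 98% confidence

Margin of error = z* · σ/√n = 2.326 · 10.8/√78 = 2.84

CI: (74.7 - 2.84, 74.7 + 2.84) = (71.86, 77.54)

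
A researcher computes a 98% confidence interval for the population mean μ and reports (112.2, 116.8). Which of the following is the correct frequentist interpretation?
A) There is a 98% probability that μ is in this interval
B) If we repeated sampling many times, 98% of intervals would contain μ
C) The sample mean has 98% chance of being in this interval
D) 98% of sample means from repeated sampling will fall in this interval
B

A) Wrong — μ is fixed; the randomness lives in the interval, not in μ.
B) Correct — this is the frequentist long-run coverage interpretation.
C) Wrong — x̄ is observed and sits in the interval by construction.
D) Wrong — coverage applies to intervals containing μ, not to future x̄ values.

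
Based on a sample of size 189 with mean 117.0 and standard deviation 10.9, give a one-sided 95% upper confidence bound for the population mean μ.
μ ≤ 118.31

Upper bound (one-sided):
t* = 1.653 (one-sided for 95%)
Upper bound = x̄ + t* · s/√n = 117.0 + 1.653 · 10.9/√189 = 118.31

We are 95% confident that μ ≤ 118.31.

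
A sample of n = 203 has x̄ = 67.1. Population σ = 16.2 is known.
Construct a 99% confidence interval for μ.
(64.17, 70.03)

z-interval (σ known):
z* = 2.576 for 99% confidence

Margin of error = z* · σ/√n = 2.576 · 16.2/√203 = 2.93

CI: (67.1 - 2.93, 67.1 + 2.93) = (64.17, 70.03)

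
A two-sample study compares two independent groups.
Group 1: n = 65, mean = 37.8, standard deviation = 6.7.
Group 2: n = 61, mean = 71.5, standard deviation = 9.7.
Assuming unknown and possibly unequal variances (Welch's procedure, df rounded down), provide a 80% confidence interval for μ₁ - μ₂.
(-35.63, -31.77)

Difference: x̄₁ - x̄₂ = -33.70
SE = √(s₁²/n₁ + s₂²/n₂) = √(6.7²/65 + 9.7²/61) = 1.4943
df = 105.86 → 105 (Welch–Satterthwaite, rounded down)
t* = 1.290

CI: -33.70 ± 1.290 · 1.4943 = -33.70 ± 1.93 = (-35.63, -31.77)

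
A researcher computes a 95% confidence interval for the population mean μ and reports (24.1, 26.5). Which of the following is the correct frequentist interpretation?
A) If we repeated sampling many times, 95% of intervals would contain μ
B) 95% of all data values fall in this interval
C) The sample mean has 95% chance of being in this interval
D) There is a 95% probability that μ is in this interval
A

A) Correct — this is the frequentist long-run coverage interpretation.
B) Wrong — a CI is about the parameter μ, not individual data values.
C) Wrong — x̄ is observed and sits in the interval by construction.
D) Wrong — μ is fixed; the randomness lives in the interval, not in μ.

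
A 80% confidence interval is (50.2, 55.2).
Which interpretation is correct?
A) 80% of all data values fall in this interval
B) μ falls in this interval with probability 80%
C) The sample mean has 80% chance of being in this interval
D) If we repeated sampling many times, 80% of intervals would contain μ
D

A) Wrong — a CI is about the parameter μ, not individual data values.
B) Wrong — μ is fixed; the randomness lives in the interval, not in μ.
C) Wrong — x̄ is observed and sits in the interval by construction.
D) Correct — this is the frequentist long-run coverage interpretation.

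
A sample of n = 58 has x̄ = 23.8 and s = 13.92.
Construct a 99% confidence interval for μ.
(18.93, 28.67)

t-interval (σ unknown):
df = n - 1 = 57
t* = 2.665 for 99% confidence

Margin of error = t* · s/√n = 2.665 · 13.92/√58 = 4.87

CI: (18.93, 28.67)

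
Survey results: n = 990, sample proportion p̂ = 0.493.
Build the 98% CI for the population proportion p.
(0.456, 0.530)

Proportion CI:
SE = √(p̂(1-p̂)/n) = √(0.493 · 0.507 / 990) = 0.01589

z* = 2.326
Margin = z* · SE = 2.326 · 0.01589 = 0.0370

CI: 0.493 ± 0.0370 = (0.456, 0.530)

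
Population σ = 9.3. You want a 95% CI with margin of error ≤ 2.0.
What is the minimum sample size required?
n ≥ 84

For margin E ≤ 2.0:
n ≥ (z* · σ / E)²
n ≥ (1.960 · 9.3 / 2.0)²
n ≥ 83.06

Minimum n = 84 (rounding up)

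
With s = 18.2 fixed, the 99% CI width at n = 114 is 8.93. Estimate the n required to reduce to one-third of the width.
n ≈ 1026

CI width ∝ 1/√n
To reduce width by factor 3, need √n to grow by 3 → need 3² = 9 times as many samples.

Current: n = 114, width = 8.93
New: n = 1026, width ≈ 2.93

Width reduced by factor of 8.93/2.93 = 3.05.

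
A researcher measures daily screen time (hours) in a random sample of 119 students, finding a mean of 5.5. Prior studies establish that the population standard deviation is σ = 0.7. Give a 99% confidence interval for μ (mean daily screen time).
(5.33, 5.67)

z-interval (σ known):
z* = 2.576 for 99% confidence

Margin of error = z* · σ/√n = 2.576 · 0.7/√119 = 0.17

CI: (5.5 - 0.17, 5.5 + 0.17) = (5.33, 5.67)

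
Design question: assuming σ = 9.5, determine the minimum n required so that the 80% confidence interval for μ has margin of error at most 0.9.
n ≥ 184

For margin E ≤ 0.9:
n ≥ (z* · σ / E)²
n ≥ (1.282 · 9.5 / 0.9)²
n ≥ 183.12

Minimum n = 184 (rounding up)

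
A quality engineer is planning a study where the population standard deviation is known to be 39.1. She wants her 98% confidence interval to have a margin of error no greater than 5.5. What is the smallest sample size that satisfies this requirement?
n ≥ 274

For margin E ≤ 5.5:
n ≥ (z* · σ / E)²
n ≥ (2.326 · 39.1 / 5.5)²
n ≥ 273.43

Minimum n = 274 (rounding up)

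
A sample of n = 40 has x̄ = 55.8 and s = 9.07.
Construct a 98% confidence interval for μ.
(52.32, 59.28)

t-interval (σ unknown):
df = n - 1 = 39
t* = 2.426 for 98% confidence

Margin of error = t* · s/√n = 2.426 · 9.07/√40 = 3.48

CI: (52.32, 59.28)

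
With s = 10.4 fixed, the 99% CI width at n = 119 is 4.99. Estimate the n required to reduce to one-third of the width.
n ≈ 1071

CI width ∝ 1/√n
To reduce width by factor 3, need √n to grow by 3 → need 3² = 9 times as many samples.

Current: n = 119, width = 4.99
New: n = 1071, width ≈ 1.64

Width reduced by factor of 4.99/1.64 = 3.04.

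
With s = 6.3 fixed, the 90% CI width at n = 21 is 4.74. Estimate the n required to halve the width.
n ≈ 84

CI width ∝ 1/√n
To reduce width by factor 2, need √n to grow by 2 → need 2² = 4 times as many samples.

Current: n = 21, width = 4.74
New: n = 84, width ≈ 2.29

Width reduced by factor of 4.74/2.29 = 2.07.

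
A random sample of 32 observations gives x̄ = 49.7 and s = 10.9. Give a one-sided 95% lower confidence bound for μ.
μ ≥ 46.43

Lower bound (one-sided):
t* = 1.696 (one-sided for 95%)
Lower bound = x̄ - t* · s/√n = 49.7 - 1.696 · 10.9/√32 = 46.43

We are 95% confident that μ ≥ 46.43.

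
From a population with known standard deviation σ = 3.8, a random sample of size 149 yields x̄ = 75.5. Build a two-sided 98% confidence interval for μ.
(74.78, 76.22)

z-interval (σ known):
z* = 2.326 for 98% confidence

Margin of error = z* · σ/√n = 2.326 · 3.8/√149 = 0.72

CI: (75.5 - 0.72, 75.5 + 0.72) = (74.78, 76.22)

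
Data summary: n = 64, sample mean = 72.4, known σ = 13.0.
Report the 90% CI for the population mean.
(69.73, 75.07)

z-interval (σ known):
z* = 1.645 for 90% confidence

Margin of error = z* · σ/√n = 1.645 · 13.0/√64 = 2.67

CI: (72.4 - 2.67, 72.4 + 2.67) = (69.73, 75.07)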